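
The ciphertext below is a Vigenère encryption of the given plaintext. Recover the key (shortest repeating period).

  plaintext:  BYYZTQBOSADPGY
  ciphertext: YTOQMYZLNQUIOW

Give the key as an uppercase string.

XVQRTIY

  i= 0: Y-B = 23 → X
  i= 1: T-Y = 21 → V
  i= 2: O-Y = 16 → Q
  i= 3: Q-Z = 17 → R
  i= 4: M-T = 19 → T
  i= 5: Y-Q =  8 → I
  i= 6: Z-B = 24 → Y
  i= 7: L-O = 23 → X
  i= 8: N-S = 21 → V
  i= 9: Q-A = 16 → Q
  i=10: U-D = 17 → R
  i=11: I-P = 19 → T
  i=12: O-G =  8 → I
  i=13: W-Y = 24 → Y
  shifts repeat with period 7: XVQRTIY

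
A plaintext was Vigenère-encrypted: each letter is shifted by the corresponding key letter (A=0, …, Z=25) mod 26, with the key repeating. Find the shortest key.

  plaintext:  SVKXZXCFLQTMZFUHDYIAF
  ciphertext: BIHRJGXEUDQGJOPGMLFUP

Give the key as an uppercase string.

JNXUKJVZ

  i= 0: B-S =  9 → J
  i= 1: I-V = 13 → N
  i= 2: H-K = 23 → X
  i= 3: R-X = 20 → U
  i= 4: J-Z = 10 → K
  i= 5: G-X =  9 → J
  i= 6: X-C = 21 → V
  i= 7: E-F = 25 → Z
  i= 8: U-L =  9 → J
  i= 9: D-Q = 13 → N
  i=10: Q-T = 23 → X
  i=11: G-M = 20 → U
  i=12: J-Z = 10 → K
  i=13: O-F =  9 → J
  i=14: P-U = 21 → V
  i=15: G-H = 25 → Z
  i=16: M-D =  9 → J
  i=17: L-Y = 13 → N
  i=18: F-I = 23 → X
  i=19: U-A = 20 → U
  i=20: P-F = 10 → K
  shifts repeat with period 8: JNXUKJVZ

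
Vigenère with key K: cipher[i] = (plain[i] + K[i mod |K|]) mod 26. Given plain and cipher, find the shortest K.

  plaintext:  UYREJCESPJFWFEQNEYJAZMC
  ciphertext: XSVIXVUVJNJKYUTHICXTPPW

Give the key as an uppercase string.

  i= 0: X-U =  3 → D
  i= 1: S-Y = 20 → U
  i= 2: V-R =  4 → E
  i= 3: I-E =  4 → E
  i= 4: X-J = 14 → O
  i= 5: V-C = 19 → T
  i= 6: U-E = 16 → Q
  i= 7: V-S =  3 → D
  i= 8: J-P = 20 → U
  i= 9: N-J =  4 → E
  i=10: J-F =  4 → E
  i=11: K-W = 14 → O
  i=12: Y-F = 19 → T
  i=13: U-E = 16 → Q
  i=14: T-Q =  3 → D
  i=15: H-N = 20 → U
  i=16: I-E =  4 → E
  i=17: C-Y =  4 → E
  i=18: X-J = 14 → O
  i=19: T-A = 19 → T
  i=20: P-Z = 16 → Q
  i=21: P-M =  3 → D
  i=22: W-C = 20 → U
  shifts repeat with period 7: DUEEOTQ

DUEEOTQ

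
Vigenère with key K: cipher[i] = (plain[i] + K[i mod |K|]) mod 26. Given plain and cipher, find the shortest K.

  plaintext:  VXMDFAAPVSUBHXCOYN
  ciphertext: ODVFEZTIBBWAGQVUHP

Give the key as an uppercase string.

  i= 0: O-V = 19 → T
  i= 1: D-X =  6 → G
  i= 2: V-M =  9 → J
  i= 3: F-D =  2 → C
  i= 4: E-F = 25 → Z
  i= 5: Z-A = 25 → Z
  i= 6: T-A = 19 → T
  i= 7: I-P = 19 → T
  i= 8: B-V =  6 → G
  i= 9: B-S =  9 → J
  i=10: W-U =  2 → C
  i=11: A-B = 25 → Z
  i=12: G-H = 25 → Z
  i=13: Q-X = 19 → T
  i=14: V-C = 19 → T
  i=15: U-O =  6 → G
  i=16: H-Y =  9 → J
  i=17: P-N =  2 → C
  shifts repeat with period 7: TGJCZZT

TGJCZZT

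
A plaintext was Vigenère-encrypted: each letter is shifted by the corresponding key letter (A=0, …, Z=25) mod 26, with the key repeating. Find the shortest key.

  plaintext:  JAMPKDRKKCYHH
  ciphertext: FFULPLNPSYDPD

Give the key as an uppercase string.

  i= 0: F-J = 22 → W
  i= 1: F-A =  5 → F
  i= 2: U-M =  8 → I
  i= 3: L-P = 22 → W
  i= 4: P-K =  5 → F
  i= 5: L-D =  8 → I
  i= 6: N-R = 22 → W
  i= 7: P-K =  5 → F
  i= 8: S-K =  8 → I
  i= 9: Y-C = 22 → W
  i=10: D-Y =  5 → F
  i=11: P-H =  8 → I
  i=12: D-H = 22 → W
  shifts repeat with period 3: WFI

WFI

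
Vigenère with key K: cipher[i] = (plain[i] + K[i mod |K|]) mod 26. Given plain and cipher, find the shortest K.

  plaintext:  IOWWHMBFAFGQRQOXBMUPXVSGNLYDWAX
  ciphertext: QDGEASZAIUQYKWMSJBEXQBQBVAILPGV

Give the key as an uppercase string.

  i= 0: Q-I =  8 → I
  i= 1: D-O = 15 → P
  i= 2: G-W = 10 → K
  i= 3: E-W =  8 → I
  i= 4: A-H = 19 → T
  i= 5: S-M =  6 → G
  i= 6: Z-B = 24 → Y
  i= 7: A-F = 21 → V
  i= 8: I-A =  8 → I
  i= 9: U-F = 15 → P
  i=10: Q-G = 10 → K
  i=11: Y-Q =  8 → I
  i=12: K-R = 19 → T
  i=13: W-Q =  6 → G
  i=14: M-O = 24 → Y
  i=15: S-X = 21 → V
  i=16: J-B =  8 → I
  i=17: B-M = 15 → P
  i=18: E-U = 10 → K
  i=19: X-P =  8 → I
  i=20: Q-X = 19 → T
  i=21: B-V =  6 → G
  i=22: Q-S = 24 → Y
  i=23: B-G = 21 → V
  i=24: V-N =  8 → I
  i=25: A-L = 15 → P
  i=26: I-Y = 10 → K
  i=27: L-D =  8 → I
  i=28: P-W = 19 → T
  i=29: G-A =  6 → G
  i=30: V-X = 24 → Y
  shifts repeat with period 8: IPKITGYV

IPKITGYV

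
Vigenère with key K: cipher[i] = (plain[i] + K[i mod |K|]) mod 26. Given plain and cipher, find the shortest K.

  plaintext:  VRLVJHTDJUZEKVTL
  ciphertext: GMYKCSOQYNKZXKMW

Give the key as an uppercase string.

  i= 0: G-V = 11 → L
  i= 1: M-R = 21 → V
  i= 2: Y-L = 13 → N
  i= 3: K-V = 15 → P
  i= 4: C-J = 19 → T
  i= 5: S-H = 11 → L
  i= 6: O-T = 21 → V
  i= 7: Q-D = 13 → N
  i= 8: Y-J = 15 → P
  i= 9: N-U = 19 → T
  i=10: K-Z = 11 → L
  i=11: Z-E = 21 → V
  i=12: X-K = 13 → N
  i=13: K-V = 15 → P
  i=14: M-T = 19 → T
  i=15: W-L = 11 → L
  shifts repeat with period 5: LVNPT

LVNPT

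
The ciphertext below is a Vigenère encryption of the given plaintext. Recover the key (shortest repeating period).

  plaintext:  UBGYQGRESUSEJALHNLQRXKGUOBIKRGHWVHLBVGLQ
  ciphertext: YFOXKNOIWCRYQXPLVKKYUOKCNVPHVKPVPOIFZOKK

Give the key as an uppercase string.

  i= 0: Y-U =  4 → E
  i= 1: F-B =  4 → E
  i= 2: O-G =  8 → I
  i= 3: X-Y = 25 → Z
  i= 4: K-Q = 20 → U
  i= 5: N-G =  7 → H
  i= 6: O-R = 23 → X
  i= 7: I-E =  4 → E
  i= 8: W-S =  4 → E
  i= 9: C-U =  8 → I
  i=10: R-S = 25 → Z
  i=11: Y-E = 20 → U
  i=12: Q-J =  7 → H
  i=13: X-A = 23 → X
  i=14: P-L =  4 → E
  i=15: L-H =  4 → E
  i=16: V-N =  8 → I
  i=17: K-L = 25 → Z
  i=18: K-Q = 20 → U
  i=19: Y-R =  7 → H
  i=20: U-X = 23 → X
  i=21: O-K =  4 → E
  i=22: K-G =  4 → E
  i=23: C-U =  8 → I
  i=24: N-O = 25 → Z
  i=25: V-B = 20 → U
  i=26: P-I =  7 → H
  i=27: H-K = 23 → X
  i=28: V-R =  4 → E
  i=29: K-G =  4 → E
  i=30: P-H =  8 → I
  i=31: V-W = 25 → Z
  i=32: P-V = 20 → U
  i=33: O-H =  7 → H
  i=34: I-L = 23 → X
  i=35: F-B =  4 → E
  i=36: Z-V =  4 → E
  i=37: O-G =  8 → I
  i=38: K-L = 25 → Z
  i=39: K-Q = 20 → U
  shifts repeat with period 7: EEIZUHX

EEIZUHX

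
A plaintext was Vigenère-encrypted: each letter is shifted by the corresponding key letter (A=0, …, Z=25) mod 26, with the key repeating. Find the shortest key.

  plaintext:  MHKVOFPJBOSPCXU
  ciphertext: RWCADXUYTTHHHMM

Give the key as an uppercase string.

FPS

  i= 0: R-M =  5 → F
  i= 1: W-H = 15 → P
  i= 2: C-K = 18 → S
  i= 3: A-V =  5 → F
  i= 4: D-O = 15 → P
  i= 5: X-F = 18 → S
  i= 6: U-P =  5 → F
  i= 7: Y-J = 15 → P
  i= 8: T-B = 18 → S
  i= 9: T-O =  5 → F
  i=10: H-S = 15 → P
  i=11: H-P = 18 → S
  i=12: H-C =  5 → F
  i=13: M-X = 15 → P
  i=14: M-U = 18 → S
  shifts repeat with period 3: FPS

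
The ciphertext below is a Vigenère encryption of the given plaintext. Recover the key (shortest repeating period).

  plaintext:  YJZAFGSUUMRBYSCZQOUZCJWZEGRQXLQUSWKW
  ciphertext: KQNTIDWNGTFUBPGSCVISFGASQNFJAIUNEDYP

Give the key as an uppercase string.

  i= 0: K-Y = 12 → M
  i= 1: Q-J =  7 → H
  i= 2: N-Z = 14 → O
  i= 3: T-A = 19 → T
  i= 4: I-F =  3 → D
  i= 5: D-G = 23 → X
  i= 6: W-S =  4 → E
  i= 7: N-U = 19 → T
  i= 8: G-U = 12 → M
  i= 9: T-M =  7 → H
  i=10: F-R = 14 → O
  i=11: U-B = 19 → T
  i=12: B-Y =  3 → D
  i=13: P-S = 23 → X
  i=14: G-C =  4 → E
  i=15: S-Z = 19 → T
  i=16: C-Q = 12 → M
  i=17: V-O =  7 → H
  i=18: I-U = 14 → O
  i=19: S-Z = 19 → T
  i=20: F-C =  3 → D
  i=21: G-J = 23 → X
  i=22: A-W =  4 → E
  i=23: S-Z = 19 → T
  i=24: Q-E = 12 → M
  i=25: N-G =  7 → H
  i=26: F-R = 14 → O
  i=27: J-Q = 19 → T
  i=28: A-X =  3 → D
  i=29: I-L = 23 → X
  i=30: U-Q =  4 → E
  i=31: N-U = 19 → T
  i=32: E-S = 12 → M
  i=33: D-W =  7 → H
  i=34: Y-K = 14 → O
  i=35: P-W = 19 → T
  shifts repeat with period 8: MHOTDXET

MHOTDXET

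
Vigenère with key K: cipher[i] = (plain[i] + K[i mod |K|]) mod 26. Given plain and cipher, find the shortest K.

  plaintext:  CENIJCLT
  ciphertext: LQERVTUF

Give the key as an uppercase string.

  i= 0: L-C =  9 → J
  i= 1: Q-E = 12 → M
  i= 2: E-N = 17 → R
  i= 3: R-I =  9 → J
  i= 4: V-J = 12 → M
  i= 5: T-C = 17 → R
  i= 6: U-L =  9 → J
  i= 7: F-T = 12 → M
  shifts repeat with period 3: JMR

JMR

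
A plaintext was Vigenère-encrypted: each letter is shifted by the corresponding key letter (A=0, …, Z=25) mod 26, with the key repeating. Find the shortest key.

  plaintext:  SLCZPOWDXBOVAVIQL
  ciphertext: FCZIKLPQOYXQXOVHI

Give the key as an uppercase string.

  i= 0: F-S = 13 → N
  i= 1: C-L = 17 → R
  i= 2: Z-C = 23 → X
  i= 3: I-Z =  9 → J
  i= 4: K-P = 21 → V
  i= 5: L-O = 23 → X
  i= 6: P-W = 19 → T
  i= 7: Q-D = 13 → N
  i= 8: O-X = 17 → R
  i= 9: Y-B = 23 → X
  i=10: X-O =  9 → J
  i=11: Q-V = 21 → V
  i=12: X-A = 23 → X
  i=13: O-V = 19 → T
  i=14: V-I = 13 → N
  i=15: H-Q = 17 → R
  i=16: I-L = 23 → X
  shifts repeat with period 7: NRXJVXT

NRXJVXT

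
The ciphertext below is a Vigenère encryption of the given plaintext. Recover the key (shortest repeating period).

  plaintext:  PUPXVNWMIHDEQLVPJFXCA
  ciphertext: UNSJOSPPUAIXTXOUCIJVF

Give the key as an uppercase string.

FTDMT

  i= 0: U-P =  5 → F
  i= 1: N-U = 19 → T
  i= 2: S-P =  3 → D
  i= 3: J-X = 12 → M
  i= 4: O-V = 19 → T
  i= 5: S-N =  5 → F
  i= 6: P-W = 19 → T
  i= 7: P-M =  3 → D
  i= 8: U-I = 12 → M
  i= 9: A-H = 19 → T
  i=10: I-D =  5 → F
  i=11: X-E = 19 → T
  i=12: T-Q =  3 → D
  i=13: X-L = 12 → M
  i=14: O-V = 19 → T
  i=15: U-P =  5 → F
  i=16: C-J = 19 → T
  i=17: I-F =  3 → D
  i=18: J-X = 12 → M
  i=19: V-C = 19 → T
  i=20: F-A =  5 → F
  shifts repeat with period 5: FTDMT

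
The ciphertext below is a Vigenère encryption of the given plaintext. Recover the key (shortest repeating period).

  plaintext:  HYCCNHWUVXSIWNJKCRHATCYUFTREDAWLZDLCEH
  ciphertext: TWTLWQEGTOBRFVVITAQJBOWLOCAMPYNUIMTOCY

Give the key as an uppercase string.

MYRJJJI

  i= 0: T-H = 12 → M
  i= 1: W-Y = 24 → Y
  i= 2: T-C = 17 → R
  i= 3: L-C =  9 → J
  i= 4: W-N =  9 → J
  i= 5: Q-H =  9 → J
  i= 6: E-W =  8 → I
  i= 7: G-U = 12 → M
  i= 8: T-V = 24 → Y
  i= 9: O-X = 17 → R
  i=10: B-S =  9 → J
  i=11: R-I =  9 → J
  i=12: F-W =  9 → J
  i=13: V-N =  8 → I
  i=14: V-J = 12 → M
  i=15: I-K = 24 → Y
  i=16: T-C = 17 → R
  i=17: A-R =  9 → J
  i=18: Q-H =  9 → J
  i=19: J-A =  9 → J
  i=20: B-T =  8 → I
  i=21: O-C = 12 → M
  i=22: W-Y = 24 → Y
  i=23: L-U = 17 → R
  i=24: O-F =  9 → J
  i=25: C-T =  9 → J
  i=26: A-R =  9 → J
  i=27: M-E =  8 → I
  i=28: P-D = 12 → M
  i=29: Y-A = 24 → Y
  i=30: N-W = 17 → R
  i=31: U-L =  9 → J
  i=32: I-Z =  9 → J
  i=33: M-D =  9 → J
  i=34: T-L =  8 → I
  i=35: O-C = 12 → M
  i=36: C-E = 24 → Y
  i=37: Y-H = 17 → R
  shifts repeat with period 7: MYRJJJI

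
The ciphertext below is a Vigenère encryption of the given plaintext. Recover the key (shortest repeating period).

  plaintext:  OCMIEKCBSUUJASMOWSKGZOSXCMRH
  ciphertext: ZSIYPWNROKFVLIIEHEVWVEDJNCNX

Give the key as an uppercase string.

LQWQLM

  i= 0: Z-O = 11 → L
  i= 1: S-C = 16 → Q
  i= 2: I-M = 22 → W
  i= 3: Y-I = 16 → Q
  i= 4: P-E = 11 → L
  i= 5: W-K = 12 → M
  i= 6: N-C = 11 → L
  i= 7: R-B = 16 → Q
  i= 8: O-S = 22 → W
  i= 9: K-U = 16 → Q
  i=10: F-U = 11 → L
  i=11: V-J = 12 → M
  i=12: L-A = 11 → L
  i=13: I-S = 16 → Q
  i=14: I-M = 22 → W
  i=15: E-O = 16 → Q
  i=16: H-W = 11 → L
  i=17: E-S = 12 → M
  i=18: V-K = 11 → L
  i=19: W-G = 16 → Q
  i=20: V-Z = 22 → W
  i=21: E-O = 16 → Q
  i=22: D-S = 11 → L
  i=23: J-X = 12 → M
  i=24: N-C = 11 → L
  i=25: C-M = 16 → Q
  i=26: N-R = 22 → W
  i=27: X-H = 16 → Q
  shifts repeat with period 6: LQWQLM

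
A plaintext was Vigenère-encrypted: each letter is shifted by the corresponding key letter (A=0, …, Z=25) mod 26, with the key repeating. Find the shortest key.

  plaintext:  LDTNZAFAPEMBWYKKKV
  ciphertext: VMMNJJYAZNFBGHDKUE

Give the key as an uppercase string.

KJTA

  i= 0: V-L = 10 → K
  i= 1: M-D =  9 → J
  i= 2: M-T = 19 → T
  i= 3: N-N =  0 → A
  i= 4: J-Z = 10 → K
  i= 5: J-A =  9 → J
  i= 6: Y-F = 19 → T
  i= 7: A-A =  0 → A
  i= 8: Z-P = 10 → K
  i= 9: N-E =  9 → J
  i=10: F-M = 19 → T
  i=11: B-B =  0 → A
  i=12: G-W = 10 → K
  i=13: H-Y =  9 → J
  i=14: D-K = 19 → T
  i=15: K-K =  0 → A
  i=16: U-K = 10 → K
  i=17: E-V =  9 → J
  shifts repeat with period 4: KJTA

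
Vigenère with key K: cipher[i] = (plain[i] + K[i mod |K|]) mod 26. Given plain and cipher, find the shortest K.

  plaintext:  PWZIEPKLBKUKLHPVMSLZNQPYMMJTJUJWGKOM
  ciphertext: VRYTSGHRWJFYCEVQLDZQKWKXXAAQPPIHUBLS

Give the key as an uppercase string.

GVZLORX

  i= 0: V-P =  6 → G
  i= 1: R-W = 21 → V
  i= 2: Y-Z = 25 → Z
  i= 3: T-I = 11 → L
  i= 4: S-E = 14 → O
  i= 5: G-P = 17 → R
  i= 6: H-K = 23 → X
  i= 7: R-L =  6 → G
  i= 8: W-B = 21 → V
  i= 9: J-K = 25 → Z
  i=10: F-U = 11 → L
  i=11: Y-K = 14 → O
  i=12: C-L = 17 → R
  i=13: E-H = 23 → X
  i=14: V-P =  6 → G
  i=15: Q-V = 21 → V
  i=16: L-M = 25 → Z
  i=17: D-S = 11 → L
  i=18: Z-L = 14 → O
  i=19: Q-Z = 17 → R
  i=20: K-N = 23 → X
  i=21: W-Q =  6 → G
  i=22: K-P = 21 → V
  i=23: X-Y = 25 → Z
  i=24: X-M = 11 → L
  i=25: A-M = 14 → O
  i=26: A-J = 17 → R
  i=27: Q-T = 23 → X
  i=28: P-J =  6 → G
  i=29: P-U = 21 → V
  i=30: I-J = 25 → Z
  i=31: H-W = 11 → L
  i=32: U-G = 14 → O
  i=33: B-K = 17 → R
  i=34: L-O = 23 → X
  i=35: S-M =  6 → G
  shifts repeat with period 7: GVZLORX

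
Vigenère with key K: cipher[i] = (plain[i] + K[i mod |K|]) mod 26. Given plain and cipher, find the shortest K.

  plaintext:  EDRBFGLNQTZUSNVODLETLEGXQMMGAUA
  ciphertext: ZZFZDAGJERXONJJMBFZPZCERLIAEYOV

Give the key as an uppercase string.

VWOYYU

  i= 0: Z-E = 21 → V
  i= 1: Z-D = 22 → W
  i= 2: F-R = 14 → O
  i= 3: Z-B = 24 → Y
  i= 4: D-F = 24 → Y
  i= 5: A-G = 20 → U
  i= 6: G-L = 21 → V
  i= 7: J-N = 22 → W
  i= 8: E-Q = 14 → O
  i= 9: R-T = 24 → Y
  i=10: X-Z = 24 → Y
  i=11: O-U = 20 → U
  i=12: N-S = 21 → V
  i=13: J-N = 22 → W
  i=14: J-V = 14 → O
  i=15: M-O = 24 → Y
  i=16: B-D = 24 → Y
  i=17: F-L = 20 → U
  i=18: Z-E = 21 → V
  i=19: P-T = 22 → W
  i=20: Z-L = 14 → O
  i=21: C-E = 24 → Y
  i=22: E-G = 24 → Y
  i=23: R-X = 20 → U
  i=24: L-Q = 21 → V
  i=25: I-M = 22 → W
  i=26: A-M = 14 → O
  i=27: E-G = 24 → Y
  i=28: Y-A = 24 → Y
  i=29: O-U = 20 → U
  i=30: V-A = 21 → V
  shifts repeat with period 6: VWOYYU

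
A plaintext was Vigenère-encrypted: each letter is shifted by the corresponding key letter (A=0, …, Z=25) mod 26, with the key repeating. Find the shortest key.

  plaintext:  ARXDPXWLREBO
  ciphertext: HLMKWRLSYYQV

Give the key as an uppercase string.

HUPH

  i= 0: H-A =  7 → H
  i= 1: L-R = 20 → U
  i= 2: M-X = 15 → P
  i= 3: K-D =  7 → H
  i= 4: W-P =  7 → H
  i= 5: R-X = 20 → U
  i= 6: L-W = 15 → P
  i= 7: S-L =  7 → H
  i= 8: Y-R =  7 → H
  i= 9: Y-E = 20 → U
  i=10: Q-B = 15 → P
  i=11: V-O =  7 → H
  shifts repeat with period 4: HUPH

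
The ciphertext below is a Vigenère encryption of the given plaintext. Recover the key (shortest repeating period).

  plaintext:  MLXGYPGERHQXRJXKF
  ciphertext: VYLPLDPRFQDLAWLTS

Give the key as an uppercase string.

JNO

  i= 0: V-M =  9 → J
  i= 1: Y-L = 13 → N
  i= 2: L-X = 14 → O
  i= 3: P-G =  9 → J
  i= 4: L-Y = 13 → N
  i= 5: D-P = 14 → O
  i= 6: P-G =  9 → J
  i= 7: R-E = 13 → N
  i= 8: F-R = 14 → O
  i= 9: Q-H =  9 → J
  i=10: D-Q = 13 → N
  i=11: L-X = 14 → O
  i=12: A-R =  9 → J
  i=13: W-J = 13 → N
  i=14: L-X = 14 → O
  i=15: T-K =  9 → J
  i=16: S-F = 13 → N
  shifts repeat with period 3: JNO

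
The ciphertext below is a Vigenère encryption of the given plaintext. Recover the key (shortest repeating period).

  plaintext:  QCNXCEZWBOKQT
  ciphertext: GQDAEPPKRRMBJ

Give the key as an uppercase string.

  i= 0: G-Q = 16 → Q
  i= 1: Q-C = 14 → O
  i= 2: D-N = 16 → Q
  i= 3: A-X =  3 → D
  i= 4: E-C =  2 → C
  i= 5: P-E = 11 → L
  i= 6: P-Z = 16 → Q
  i= 7: K-W = 14 → O
  i= 8: R-B = 16 → Q
  i= 9: R-O =  3 → D
  i=10: M-K =  2 → C
  i=11: B-Q = 11 → L
  i=12: J-T = 16 → Q
  shifts repeat with period 6: QOQDCL

QOQDCL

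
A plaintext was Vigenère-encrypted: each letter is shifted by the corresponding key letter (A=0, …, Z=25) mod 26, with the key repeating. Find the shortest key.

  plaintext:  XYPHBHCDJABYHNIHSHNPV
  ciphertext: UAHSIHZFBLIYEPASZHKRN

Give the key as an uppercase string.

  i= 0: U-X = 23 → X
  i= 1: A-Y =  2 → C
  i= 2: H-P = 18 → S
  i= 3: S-H = 11 → L
  i= 4: I-B =  7 → H
  i= 5: H-H =  0 → A
  i= 6: Z-C = 23 → X
  i= 7: F-D =  2 → C
  i= 8: B-J = 18 → S
  i= 9: L-A = 11 → L
  i=10: I-B =  7 → H
  i=11: Y-Y =  0 → A
  i=12: E-H = 23 → X
  i=13: P-N =  2 → C
  i=14: A-I = 18 → S
  i=15: S-H = 11 → L
  i=16: Z-S =  7 → H
  i=17: H-H =  0 → A
  i=18: K-N = 23 → X
  i=19: R-P =  2 → C
  i=20: N-V = 18 → S
  shifts repeat with period 6: XCSLHA

XCSLHA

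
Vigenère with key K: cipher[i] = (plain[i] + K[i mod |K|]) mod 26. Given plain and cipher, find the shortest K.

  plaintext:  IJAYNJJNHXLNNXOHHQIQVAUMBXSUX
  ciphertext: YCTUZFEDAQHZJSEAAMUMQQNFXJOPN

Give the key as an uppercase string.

QTTWMWV

  i= 0: Y-I = 16 → Q
  i= 1: C-J = 19 → T
  i= 2: T-A = 19 → T
  i= 3: U-Y = 22 → W
  i= 4: Z-N = 12 → M
  i= 5: F-J = 22 → W
  i= 6: E-J = 21 → V
  i= 7: D-N = 16 → Q
  i= 8: A-H = 19 → T
  i= 9: Q-X = 19 → T
  i=10: H-L = 22 → W
  i=11: Z-N = 12 → M
  i=12: J-N = 22 → W
  i=13: S-X = 21 → V
  i=14: E-O = 16 → Q
  i=15: A-H = 19 → T
  i=16: A-H = 19 → T
  i=17: M-Q = 22 → W
  i=18: U-I = 12 → M
  i=19: M-Q = 22 → W
  i=20: Q-V = 21 → V
  i=21: Q-A = 16 → Q
  i=22: N-U = 19 → T
  i=23: F-M = 19 → T
  i=24: X-B = 22 → W
  i=25: J-X = 12 → M
  i=26: O-S = 22 → W
  i=27: P-U = 21 → V
  i=28: N-X = 16 → Q
  shifts repeat with period 7: QTTWMWV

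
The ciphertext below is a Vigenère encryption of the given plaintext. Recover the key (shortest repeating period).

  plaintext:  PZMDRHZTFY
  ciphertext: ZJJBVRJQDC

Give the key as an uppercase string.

  i= 0: Z-P = 10 → K
  i= 1: J-Z = 10 → K
  i= 2: J-M = 23 → X
  i= 3: B-D = 24 → Y
  i= 4: V-R =  4 → E
  i= 5: R-H = 10 → K
  i= 6: J-Z = 10 → K
  i= 7: Q-T = 23 → X
  i= 8: D-F = 24 → Y
  i= 9: C-Y =  4 → E
  shifts repeat with period 5: KKXYE

KKXYE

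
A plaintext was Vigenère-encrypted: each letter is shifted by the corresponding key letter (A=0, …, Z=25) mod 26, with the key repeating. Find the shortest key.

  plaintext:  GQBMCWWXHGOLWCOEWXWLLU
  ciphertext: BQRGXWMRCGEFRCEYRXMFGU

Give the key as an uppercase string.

VAQU

  i= 0: B-G = 21 → V
  i= 1: Q-Q =  0 → A
  i= 2: R-B = 16 → Q
  i= 3: G-M = 20 → U
  i= 4: X-C = 21 → V
  i= 5: W-W =  0 → A
  i= 6: M-W = 16 → Q
  i= 7: R-X = 20 → U
  i= 8: C-H = 21 → V
  i= 9: G-G =  0 → A
  i=10: E-O = 16 → Q
  i=11: F-L = 20 → U
  i=12: R-W = 21 → V
  i=13: C-C =  0 → A
  i=14: E-O = 16 → Q
  i=15: Y-E = 20 → U
  i=16: R-W = 21 → V
  i=17: X-X =  0 → A
  i=18: M-W = 16 → Q
  i=19: F-L = 20 → U
  i=20: G-L = 21 → V
  i=21: U-U =  0 → A
  shifts repeat with period 4: VAQU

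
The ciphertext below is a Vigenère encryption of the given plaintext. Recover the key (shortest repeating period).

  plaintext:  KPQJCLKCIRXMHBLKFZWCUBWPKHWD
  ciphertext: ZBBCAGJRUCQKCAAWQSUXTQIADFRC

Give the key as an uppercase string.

  i= 0: Z-K = 15 → P
  i= 1: B-P = 12 → M
  i= 2: B-Q = 11 → L
  i= 3: C-J = 19 → T
  i= 4: A-C = 24 → Y
  i= 5: G-L = 21 → V
  i= 6: J-K = 25 → Z
  i= 7: R-C = 15 → P
  i= 8: U-I = 12 → M
  i= 9: C-R = 11 → L
  i=10: Q-X = 19 → T
  i=11: K-M = 24 → Y
  i=12: C-H = 21 → V
  i=13: A-B = 25 → Z
  i=14: A-L = 15 → P
  i=15: W-K = 12 → M
  i=16: Q-F = 11 → L
  i=17: S-Z = 19 → T
  i=18: U-W = 24 → Y
  i=19: X-C = 21 → V
  i=20: T-U = 25 → Z
  i=21: Q-B = 15 → P
  i=22: I-W = 12 → M
  i=23: A-P = 11 → L
  i=24: D-K = 19 → T
  i=25: F-H = 24 → Y
  i=26: R-W = 21 → V
  i=27: C-D = 25 → Z
  shifts repeat with period 7: PMLTYVZ

PMLTYVZ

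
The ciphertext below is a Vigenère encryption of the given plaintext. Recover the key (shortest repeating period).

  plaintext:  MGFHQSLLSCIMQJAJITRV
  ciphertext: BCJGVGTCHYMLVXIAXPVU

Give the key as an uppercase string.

PWEZFOIR

  i= 0: B-M = 15 → P
  i= 1: C-G = 22 → W
  i= 2: J-F =  4 → E
  i= 3: G-H = 25 → Z
  i= 4: V-Q =  5 → F
  i= 5: G-S = 14 → O
  i= 6: T-L =  8 → I
  i= 7: C-L = 17 → R
  i= 8: H-S = 15 → P
  i= 9: Y-C = 22 → W
  i=10: M-I =  4 → E
  i=11: L-M = 25 → Z
  i=12: V-Q =  5 → F
  i=13: X-J = 14 → O
  i=14: I-A =  8 → I
  i=15: A-J = 17 → R
  i=16: X-I = 15 → P
  i=17: P-T = 22 → W
  i=18: V-R =  4 → E
  i=19: U-V = 25 → Z
  shifts repeat with period 8: PWEZFOIR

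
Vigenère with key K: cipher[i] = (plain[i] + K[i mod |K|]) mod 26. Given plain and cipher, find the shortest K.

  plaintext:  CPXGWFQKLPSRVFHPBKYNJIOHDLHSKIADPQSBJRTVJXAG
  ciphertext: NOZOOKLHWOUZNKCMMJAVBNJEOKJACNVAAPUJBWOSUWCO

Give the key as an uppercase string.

  i= 0: N-C = 11 → L
  i= 1: O-P = 25 → Z
  i= 2: Z-X =  2 → C
  i= 3: O-G =  8 → I
  i= 4: O-W = 18 → S
  i= 5: K-F =  5 → F
  i= 6: L-Q = 21 → V
  i= 7: H-K = 23 → X
  i= 8: W-L = 11 → L
  i= 9: O-P = 25 → Z
  i=10: U-S =  2 → C
  i=11: Z-R =  8 → I
  i=12: N-V = 18 → S
  i=13: K-F =  5 → F
  i=14: C-H = 21 → V
  i=15: M-P = 23 → X
  i=16: M-B = 11 → L
  i=17: J-K = 25 → Z
  i=18: A-Y =  2 → C
  i=19: V-N =  8 → I
  i=20: B-J = 18 → S
  i=21: N-I =  5 → F
  i=22: J-O = 21 → V
  i=23: E-H = 23 → X
  i=24: O-D = 11 → L
  i=25: K-L = 25 → Z
  i=26: J-H =  2 → C
  i=27: A-S =  8 → I
  i=28: C-K = 18 → S
  i=29: N-I =  5 → F
  i=30: V-A = 21 → V
  i=31: A-D = 23 → X
  i=32: A-P = 11 → L
  i=33: P-Q = 25 → Z
  i=34: U-S =  2 → C
  i=35: J-B =  8 → I
  i=36: B-J = 18 → S
  i=37: W-R =  5 → F
  i=38: O-T = 21 → V
  i=39: S-V = 23 → X
  i=40: U-J = 11 → L
  i=41: W-X = 25 → Z
  i=42: C-A =  2 → C
  i=43: O-G =  8 → I
  shifts repeat with period 8: LZCISFVX

LZCISFVX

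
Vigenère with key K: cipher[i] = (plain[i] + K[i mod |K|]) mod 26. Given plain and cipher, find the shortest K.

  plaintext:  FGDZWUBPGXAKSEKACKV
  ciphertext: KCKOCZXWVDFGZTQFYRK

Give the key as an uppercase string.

FWHPG

  i= 0: K-F =  5 → F
  i= 1: C-G = 22 → W
  i= 2: K-D =  7 → H
  i= 3: O-Z = 15 → P
  i= 4: C-W =  6 → G
  i= 5: Z-U =  5 → F
  i= 6: X-B = 22 → W
  i= 7: W-P =  7 → H
  i= 8: V-G = 15 → P
  i= 9: D-X =  6 → G
  i=10: F-A =  5 → F
  i=11: G-K = 22 → W
  i=12: Z-S =  7 → H
  i=13: T-E = 15 → P
  i=14: Q-K =  6 → G
  i=15: F-A =  5 → F
  i=16: Y-C = 22 → W
  i=17: R-K =  7 → H
  i=18: K-V = 15 → P
  shifts repeat with period 5: FWHPG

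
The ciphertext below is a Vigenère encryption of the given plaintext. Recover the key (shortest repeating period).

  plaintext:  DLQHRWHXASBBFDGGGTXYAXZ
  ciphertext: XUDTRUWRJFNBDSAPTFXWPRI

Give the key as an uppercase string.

  i= 0: X-D = 20 → U
  i= 1: U-L =  9 → J
  i= 2: D-Q = 13 → N
  i= 3: T-H = 12 → M
  i= 4: R-R =  0 → A
  i= 5: U-W = 24 → Y
  i= 6: W-H = 15 → P
  i= 7: R-X = 20 → U
  i= 8: J-A =  9 → J
  i= 9: F-S = 13 → N
  i=10: N-B = 12 → M
  i=11: B-B =  0 → A
  i=12: D-F = 24 → Y
  i=13: S-D = 15 → P
  i=14: A-G = 20 → U
  i=15: P-G =  9 → J
  i=16: T-G = 13 → N
  i=17: F-T = 12 → M
  i=18: X-X =  0 → A
  i=19: W-Y = 24 → Y
  i=20: P-A = 15 → P
  i=21: R-X = 20 → U
  i=22: I-Z =  9 → J
  shifts repeat with period 7: UJNMAYP

UJNMAYP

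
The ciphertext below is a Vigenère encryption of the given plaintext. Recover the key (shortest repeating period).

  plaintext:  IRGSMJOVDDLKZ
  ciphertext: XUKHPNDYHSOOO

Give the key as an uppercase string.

PDE

  i= 0: X-I = 15 → P
  i= 1: U-R =  3 → D
  i= 2: K-G =  4 → E
  i= 3: H-S = 15 → P
  i= 4: P-M =  3 → D
  i= 5: N-J =  4 → E
  i= 6: D-O = 15 → P
  i= 7: Y-V =  3 → D
  i= 8: H-D =  4 → E
  i= 9: S-D = 15 → P
  i=10: O-L =  3 → D
  i=11: O-K =  4 → E
  i=12: O-Z = 15 → P
  shifts repeat with period 3: PDE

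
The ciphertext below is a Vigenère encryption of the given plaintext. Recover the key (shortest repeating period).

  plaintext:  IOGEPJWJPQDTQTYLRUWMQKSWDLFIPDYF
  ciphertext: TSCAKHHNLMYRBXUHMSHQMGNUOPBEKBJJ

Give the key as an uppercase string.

  i= 0: T-I = 11 → L
  i= 1: S-O =  4 → E
  i= 2: C-G = 22 → W
  i= 3: A-E = 22 → W
  i= 4: K-P = 21 → V
  i= 5: H-J = 24 → Y
  i= 6: H-W = 11 → L
  i= 7: N-J =  4 → E
  i= 8: L-P = 22 → W
  i= 9: M-Q = 22 → W
  i=10: Y-D = 21 → V
  i=11: R-T = 24 → Y
  i=12: B-Q = 11 → L
  i=13: X-T =  4 → E
  i=14: U-Y = 22 → W
  i=15: H-L = 22 → W
  i=16: M-R = 21 → V
  i=17: S-U = 24 → Y
  i=18: H-W = 11 → L
  i=19: Q-M =  4 → E
  i=20: M-Q = 22 → W
  i=21: G-K = 22 → W
  i=22: N-S = 21 → V
  i=23: U-W = 24 → Y
  i=24: O-D = 11 → L
  i=25: P-L =  4 → E
  i=26: B-F = 22 → W
  i=27: E-I = 22 → W
  i=28: K-P = 21 → V
  i=29: B-D = 24 → Y
  i=30: J-Y = 11 → L
  i=31: J-F =  4 → E
  shifts repeat with period 6: LEWWVY

LEWWVY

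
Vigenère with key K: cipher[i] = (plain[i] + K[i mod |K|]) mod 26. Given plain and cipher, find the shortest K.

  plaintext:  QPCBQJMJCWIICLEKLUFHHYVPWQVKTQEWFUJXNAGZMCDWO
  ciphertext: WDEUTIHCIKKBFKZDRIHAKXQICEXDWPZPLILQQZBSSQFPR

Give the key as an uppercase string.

  i= 0: W-Q =  6 → G
  i= 1: D-P = 14 → O
  i= 2: E-C =  2 → C
  i= 3: U-B = 19 → T
  i= 4: T-Q =  3 → D
  i= 5: I-J = 25 → Z
  i= 6: H-M = 21 → V
  i= 7: C-J = 19 → T
  i= 8: I-C =  6 → G
  i= 9: K-W = 14 → O
  i=10: K-I =  2 → C
  i=11: B-I = 19 → T
  i=12: F-C =  3 → D
  i=13: K-L = 25 → Z
  i=14: Z-E = 21 → V
  i=15: D-K = 19 → T
  i=16: R-L =  6 → G
  i=17: I-U = 14 → O
  i=18: H-F =  2 → C
  i=19: A-H = 19 → T
  i=20: K-H =  3 → D
  i=21: X-Y = 25 → Z
  i=22: Q-V = 21 → V
  i=23: I-P = 19 → T
  i=24: C-W =  6 → G
  i=25: E-Q = 14 → O
  i=26: X-V =  2 → C
  i=27: D-K = 19 → T
  i=28: W-T =  3 → D
  i=29: P-Q = 25 → Z
  i=30: Z-E = 21 → V
  i=31: P-W = 19 → T
  i=32: L-F =  6 → G
  i=33: I-U = 14 → O
  i=34: L-J =  2 → C
  i=35: Q-X = 19 → T
  i=36: Q-N =  3 → D
  i=37: Z-A = 25 → Z
  i=38: B-G = 21 → V
  i=39: S-Z = 19 → T
  i=40: S-M =  6 → G
  i=41: Q-C = 14 → O
  i=42: F-D =  2 → C
  i=43: P-W = 19 → T
  i=44: R-O =  3 → D
  shifts repeat with period 8: GOCTDZVT

GOCTDZVT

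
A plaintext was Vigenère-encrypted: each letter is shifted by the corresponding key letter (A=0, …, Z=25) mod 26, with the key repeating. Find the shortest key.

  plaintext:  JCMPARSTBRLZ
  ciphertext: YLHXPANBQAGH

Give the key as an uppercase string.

  i= 0: Y-J = 15 → P
  i= 1: L-C =  9 → J
  i= 2: H-M = 21 → V
  i= 3: X-P =  8 → I
  i= 4: P-A = 15 → P
  i= 5: A-R =  9 → J
  i= 6: N-S = 21 → V
  i= 7: B-T =  8 → I
  i= 8: Q-B = 15 → P
  i= 9: A-R =  9 → J
  i=10: G-L = 21 → V
  i=11: H-Z =  8 → I
  shifts repeat with period 4: PJVI

PJVI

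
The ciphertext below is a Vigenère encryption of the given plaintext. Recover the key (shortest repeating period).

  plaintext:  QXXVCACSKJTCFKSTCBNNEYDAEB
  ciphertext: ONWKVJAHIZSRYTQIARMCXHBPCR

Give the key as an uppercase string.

YQZPTJYP

  i= 0: O-Q = 24 → Y
  i= 1: N-X = 16 → Q
  i= 2: W-X = 25 → Z
  i= 3: K-V = 15 → P
  i= 4: V-C = 19 → T
  i= 5: J-A =  9 → J
  i= 6: A-C = 24 → Y
  i= 7: H-S = 15 → P
  i= 8: I-K = 24 → Y
  i= 9: Z-J = 16 → Q
  i=10: S-T = 25 → Z
  i=11: R-C = 15 → P
  i=12: Y-F = 19 → T
  i=13: T-K =  9 → J
  i=14: Q-S = 24 → Y
  i=15: I-T = 15 → P
  i=16: A-C = 24 → Y
  i=17: R-B = 16 → Q
  i=18: M-N = 25 → Z
  i=19: C-N = 15 → P
  i=20: X-E = 19 → T
  i=21: H-Y =  9 → J
  i=22: B-D = 24 → Y
  i=23: P-A = 15 → P
  i=24: C-E = 24 → Y
  i=25: R-B = 16 → Q
  shifts repeat with period 8: YQZPTJYP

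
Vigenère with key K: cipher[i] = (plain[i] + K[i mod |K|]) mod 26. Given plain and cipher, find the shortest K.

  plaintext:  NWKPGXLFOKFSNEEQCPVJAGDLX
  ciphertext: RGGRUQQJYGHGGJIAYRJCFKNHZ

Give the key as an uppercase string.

EKWCOTF

  i= 0: R-N =  4 → E
  i= 1: G-W = 10 → K
  i= 2: G-K = 22 → W
  i= 3: R-P =  2 → C
  i= 4: U-G = 14 → O
  i= 5: Q-X = 19 → T
  i= 6: Q-L =  5 → F
  i= 7: J-F =  4 → E
  i= 8: Y-O = 10 → K
  i= 9: G-K = 22 → W
  i=10: H-F =  2 → C
  i=11: G-S = 14 → O
  i=12: G-N = 19 → T
  i=13: J-E =  5 → F
  i=14: I-E =  4 → E
  i=15: A-Q = 10 → K
  i=16: Y-C = 22 → W
  i=17: R-P =  2 → C
  i=18: J-V = 14 → O
  i=19: C-J = 19 → T
  i=20: F-A =  5 → F
  i=21: K-G =  4 → E
  i=22: N-D = 10 → K
  i=23: H-L = 22 → W
  i=24: Z-X =  2 → C
  shifts repeat with period 7: EKWCOTF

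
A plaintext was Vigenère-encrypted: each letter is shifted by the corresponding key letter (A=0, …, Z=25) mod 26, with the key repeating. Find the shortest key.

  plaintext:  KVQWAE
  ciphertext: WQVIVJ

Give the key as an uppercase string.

MVF

  i= 0: W-K = 12 → M
  i= 1: Q-V = 21 → V
  i= 2: V-Q =  5 → F
  i= 3: I-W = 12 → M
  i= 4: V-A = 21 → V
  i= 5: J-E =  5 → F
  shifts repeat with period 3: MVF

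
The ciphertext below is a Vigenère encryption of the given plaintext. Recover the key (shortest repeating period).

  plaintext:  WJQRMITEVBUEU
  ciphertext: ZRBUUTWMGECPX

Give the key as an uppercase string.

  i= 0: Z-W =  3 → D
  i= 1: R-J =  8 → I
  i= 2: B-Q = 11 → L
  i= 3: U-R =  3 → D
  i= 4: U-M =  8 → I
  i= 5: T-I = 11 → L
  i= 6: W-T =  3 → D
  i= 7: M-E =  8 → I
  i= 8: G-V = 11 → L
  i= 9: E-B =  3 → D
  i=10: C-U =  8 → I
  i=11: P-E = 11 → L
  i=12: X-U =  3 → D
  shifts repeat with period 3: DIL

DIL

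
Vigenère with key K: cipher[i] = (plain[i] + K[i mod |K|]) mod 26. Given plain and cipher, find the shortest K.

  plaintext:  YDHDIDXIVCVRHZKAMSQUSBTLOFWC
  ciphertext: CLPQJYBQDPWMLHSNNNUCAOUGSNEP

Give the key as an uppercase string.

EIINBV

  i= 0: C-Y =  4 → E
  i= 1: L-D =  8 → I
  i= 2: P-H =  8 → I
  i= 3: Q-D = 13 → N
  i= 4: J-I =  1 → B
  i= 5: Y-D = 21 → V
  i= 6: B-X =  4 → E
  i= 7: Q-I =  8 → I
  i= 8: D-V =  8 → I
  i= 9: P-C = 13 → N
  i=10: W-V =  1 → B
  i=11: M-R = 21 → V
  i=12: L-H =  4 → E
  i=13: H-Z =  8 → I
  i=14: S-K =  8 → I
  i=15: N-A = 13 → N
  i=16: N-M =  1 → B
  i=17: N-S = 21 → V
  i=18: U-Q =  4 → E
  i=19: C-U =  8 → I
  i=20: A-S =  8 → I
  i=21: O-B = 13 → N
  i=22: U-T =  1 → B
  i=23: G-L = 21 → V
  i=24: S-O =  4 → E
  i=25: N-F =  8 → I
  i=26: E-W =  8 → I
  i=27: P-C = 13 → N
  shifts repeat with period 6: EIINBV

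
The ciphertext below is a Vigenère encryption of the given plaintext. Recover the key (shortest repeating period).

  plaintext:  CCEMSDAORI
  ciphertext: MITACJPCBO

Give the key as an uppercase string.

KGPO

  i= 0: M-C = 10 → K
  i= 1: I-C =  6 → G
  i= 2: T-E = 15 → P
  i= 3: A-M = 14 → O
  i= 4: C-S = 10 → K
  i= 5: J-D =  6 → G
  i= 6: P-A = 15 → P
  i= 7: C-O = 14 → O
  i= 8: B-R = 10 → K
  i= 9: O-I =  6 → G
  shifts repeat with period 4: KGPO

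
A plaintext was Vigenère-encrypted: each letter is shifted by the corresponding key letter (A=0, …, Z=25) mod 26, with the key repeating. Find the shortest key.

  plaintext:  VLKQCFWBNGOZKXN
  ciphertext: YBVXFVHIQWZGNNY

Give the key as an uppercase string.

  i= 0: Y-V =  3 → D
  i= 1: B-L = 16 → Q
  i= 2: V-K = 11 → L
  i= 3: X-Q =  7 → H
  i= 4: F-C =  3 → D
  i= 5: V-F = 16 → Q
  i= 6: H-W = 11 → L
  i= 7: I-B =  7 → H
  i= 8: Q-N =  3 → D
  i= 9: W-G = 16 → Q
  i=10: Z-O = 11 → L
  i=11: G-Z =  7 → H
  i=12: N-K =  3 → D
  i=13: N-X = 16 → Q
  i=14: Y-N = 11 → L
  shifts repeat with period 4: DQLH

DQLH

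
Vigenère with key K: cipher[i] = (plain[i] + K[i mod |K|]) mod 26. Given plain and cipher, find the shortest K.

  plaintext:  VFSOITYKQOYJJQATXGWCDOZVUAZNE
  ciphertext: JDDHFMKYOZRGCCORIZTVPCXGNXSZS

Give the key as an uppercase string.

OYLTXTM

  i= 0: J-V = 14 → O
  i= 1: D-F = 24 → Y
  i= 2: D-S = 11 → L
  i= 3: H-O = 19 → T
  i= 4: F-I = 23 → X
  i= 5: M-T = 19 → T
  i= 6: K-Y = 12 → M
  i= 7: Y-K = 14 → O
  i= 8: O-Q = 24 → Y
  i= 9: Z-O = 11 → L
  i=10: R-Y = 19 → T
  i=11: G-J = 23 → X
  i=12: C-J = 19 → T
  i=13: C-Q = 12 → M
  i=14: O-A = 14 → O
  i=15: R-T = 24 → Y
  i=16: I-X = 11 → L
  i=17: Z-G = 19 → T
  i=18: T-W = 23 → X
  i=19: V-C = 19 → T
  i=20: P-D = 12 → M
  i=21: C-O = 14 → O
  i=22: X-Z = 24 → Y
  i=23: G-V = 11 → L
  i=24: N-U = 19 → T
  i=25: X-A = 23 → X
  i=26: S-Z = 19 → T
  i=27: Z-N = 12 → M
  i=28: S-E = 14 → O
  shifts repeat with period 7: OYLTXTM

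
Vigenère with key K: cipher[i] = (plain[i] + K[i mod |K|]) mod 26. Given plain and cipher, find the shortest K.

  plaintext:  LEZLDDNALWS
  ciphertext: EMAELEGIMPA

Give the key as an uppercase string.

  i= 0: E-L = 19 → T
  i= 1: M-E =  8 → I
  i= 2: A-Z =  1 → B
  i= 3: E-L = 19 → T
  i= 4: L-D =  8 → I
  i= 5: E-D =  1 → B
  i= 6: G-N = 19 → T
  i= 7: I-A =  8 → I
  i= 8: M-L =  1 → B
  i= 9: P-W = 19 → T
  i=10: A-S =  8 → I
  shifts repeat with period 3: TIB

TIB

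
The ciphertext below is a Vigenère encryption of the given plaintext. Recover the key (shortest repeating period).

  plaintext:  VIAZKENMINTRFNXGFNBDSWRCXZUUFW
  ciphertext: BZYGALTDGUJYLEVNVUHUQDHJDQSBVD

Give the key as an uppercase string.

GRYHQH

  i= 0: B-V =  6 → G
  i= 1: Z-I = 17 → R
  i= 2: Y-A = 24 → Y
  i= 3: G-Z =  7 → H
  i= 4: A-K = 16 → Q
  i= 5: L-E =  7 → H
  i= 6: T-N =  6 → G
  i= 7: D-M = 17 → R
  i= 8: G-I = 24 → Y
  i= 9: U-N =  7 → H
  i=10: J-T = 16 → Q
  i=11: Y-R =  7 → H
  i=12: L-F =  6 → G
  i=13: E-N = 17 → R
  i=14: V-X = 24 → Y
  i=15: N-G =  7 → H
  i=16: V-F = 16 → Q
  i=17: U-N =  7 → H
  i=18: H-B =  6 → G
  i=19: U-D = 17 → R
  i=20: Q-S = 24 → Y
  i=21: D-W =  7 → H
  i=22: H-R = 16 → Q
  i=23: J-C =  7 → H
  i=24: D-X =  6 → G
  i=25: Q-Z = 17 → R
  i=26: S-U = 24 → Y
  i=27: B-U =  7 → H
  i=28: V-F = 16 → Q
  i=29: D-W =  7 → H
  shifts repeat with period 6: GRYHQH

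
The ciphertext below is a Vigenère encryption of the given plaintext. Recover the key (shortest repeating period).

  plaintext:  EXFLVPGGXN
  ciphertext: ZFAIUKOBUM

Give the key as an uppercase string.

  i= 0: Z-E = 21 → V
  i= 1: F-X =  8 → I
  i= 2: A-F = 21 → V
  i= 3: I-L = 23 → X
  i= 4: U-V = 25 → Z
  i= 5: K-P = 21 → V
  i= 6: O-G =  8 → I
  i= 7: B-G = 21 → V
  i= 8: U-X = 23 → X
  i= 9: M-N = 25 → Z
  shifts repeat with period 5: VIVXZ

VIVXZ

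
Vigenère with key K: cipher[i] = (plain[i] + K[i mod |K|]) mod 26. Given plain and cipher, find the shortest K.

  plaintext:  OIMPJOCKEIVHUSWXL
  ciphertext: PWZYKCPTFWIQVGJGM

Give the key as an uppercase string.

  i= 0: P-O =  1 → B
  i= 1: W-I = 14 → O
  i= 2: Z-M = 13 → N
  i= 3: Y-P =  9 → J
  i= 4: K-J =  1 → B
  i= 5: C-O = 14 → O
  i= 6: P-C = 13 → N
  i= 7: T-K =  9 → J
  i= 8: F-E =  1 → B
  i= 9: W-I = 14 → O
  i=10: I-V = 13 → N
  i=11: Q-H =  9 → J
  i=12: V-U =  1 → B
  i=13: G-S = 14 → O
  i=14: J-W = 13 → N
  i=15: G-X =  9 → J
  i=16: M-L =  1 → B
  shifts repeat with period 4: BONJ

BONJ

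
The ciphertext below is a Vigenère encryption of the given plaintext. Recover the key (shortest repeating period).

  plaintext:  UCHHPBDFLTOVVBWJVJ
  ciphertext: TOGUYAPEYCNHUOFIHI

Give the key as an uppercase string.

ZMZNJ

  i= 0: T-U = 25 → Z
  i= 1: O-C = 12 → M
  i= 2: G-H = 25 → Z
  i= 3: U-H = 13 → N
  i= 4: Y-P =  9 → J
  i= 5: A-B = 25 → Z
  i= 6: P-D = 12 → M
  i= 7: E-F = 25 → Z
  i= 8: Y-L = 13 → N
  i= 9: C-T =  9 → J
  i=10: N-O = 25 → Z
  i=11: H-V = 12 → M
  i=12: U-V = 25 → Z
  i=13: O-B = 13 → N
  i=14: F-W =  9 → J
  i=15: I-J = 25 → Z
  i=16: H-V = 12 → M
  i=17: I-J = 25 → Z
  shifts repeat with period 5: ZMZNJ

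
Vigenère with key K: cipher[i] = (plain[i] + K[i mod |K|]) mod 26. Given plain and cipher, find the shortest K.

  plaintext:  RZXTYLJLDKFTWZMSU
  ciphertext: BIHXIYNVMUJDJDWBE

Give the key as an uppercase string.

KJKEKNE

  i= 0: B-R = 10 → K
  i= 1: I-Z =  9 → J
  i= 2: H-X = 10 → K
  i= 3: X-T =  4 → E
  i= 4: I-Y = 10 → K
  i= 5: Y-L = 13 → N
  i= 6: N-J =  4 → E
  i= 7: V-L = 10 → K
  i= 8: M-D =  9 → J
  i= 9: U-K = 10 → K
  i=10: J-F =  4 → E
  i=11: D-T = 10 → K
  i=12: J-W = 13 → N
  i=13: D-Z =  4 → E
  i=14: W-M = 10 → K
  i=15: B-S =  9 → J
  i=16: E-U = 10 → K
  shifts repeat with period 7: KJKEKNE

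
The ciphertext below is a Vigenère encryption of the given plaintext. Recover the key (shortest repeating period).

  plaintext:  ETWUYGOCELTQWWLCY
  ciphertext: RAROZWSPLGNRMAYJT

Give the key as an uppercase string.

NHVUBQE

  i= 0: R-E = 13 → N
  i= 1: A-T =  7 → H
  i= 2: R-W = 21 → V
  i= 3: O-U = 20 → U
  i= 4: Z-Y =  1 → B
  i= 5: W-G = 16 → Q
  i= 6: S-O =  4 → E
  i= 7: P-C = 13 → N
  i= 8: L-E =  7 → H
  i= 9: G-L = 21 → V
  i=10: N-T = 20 → U
  i=11: R-Q =  1 → B
  i=12: M-W = 16 → Q
  i=13: A-W =  4 → E
  i=14: Y-L = 13 → N
  i=15: J-C =  7 → H
  i=16: T-Y = 21 → V
  shifts repeat with period 7: NHVUBQE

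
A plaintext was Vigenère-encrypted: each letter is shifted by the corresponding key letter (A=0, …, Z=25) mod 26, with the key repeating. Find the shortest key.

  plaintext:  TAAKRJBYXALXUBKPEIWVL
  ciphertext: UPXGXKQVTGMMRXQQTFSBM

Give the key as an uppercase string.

  i= 0: U-T =  1 → B
  i= 1: P-A = 15 → P
  i= 2: X-A = 23 → X
  i= 3: G-K = 22 → W
  i= 4: X-R =  6 → G
  i= 5: K-J =  1 → B
  i= 6: Q-B = 15 → P
  i= 7: V-Y = 23 → X
  i= 8: T-X = 22 → W
  i= 9: G-A =  6 → G
  i=10: M-L =  1 → B
  i=11: M-X = 15 → P
  i=12: R-U = 23 → X
  i=13: X-B = 22 → W
  i=14: Q-K =  6 → G
  i=15: Q-P =  1 → B
  i=16: T-E = 15 → P
  i=17: F-I = 23 → X
  i=18: S-W = 22 → W
  i=19: B-V =  6 → G
  i=20: M-L =  1 → B
  shifts repeat with period 5: BPXWG

BPXWG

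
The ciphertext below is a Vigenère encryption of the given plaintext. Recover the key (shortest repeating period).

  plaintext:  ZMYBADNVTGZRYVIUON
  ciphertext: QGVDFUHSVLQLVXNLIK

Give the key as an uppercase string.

RUXCF

  i= 0: Q-Z = 17 → R
  i= 1: G-M = 20 → U
  i= 2: V-Y = 23 → X
  i= 3: D-B =  2 → C
  i= 4: F-A =  5 → F
  i= 5: U-D = 17 → R
  i= 6: H-N = 20 → U
  i= 7: S-V = 23 → X
  i= 8: V-T =  2 → C
  i= 9: L-G =  5 → F
  i=10: Q-Z = 17 → R
  i=11: L-R = 20 → U
  i=12: V-Y = 23 → X
  i=13: X-V =  2 → C
  i=14: N-I =  5 → F
  i=15: L-U = 17 → R
  i=16: I-O = 20 → U
  i=17: K-N = 23 → X
  shifts repeat with period 5: RUXCF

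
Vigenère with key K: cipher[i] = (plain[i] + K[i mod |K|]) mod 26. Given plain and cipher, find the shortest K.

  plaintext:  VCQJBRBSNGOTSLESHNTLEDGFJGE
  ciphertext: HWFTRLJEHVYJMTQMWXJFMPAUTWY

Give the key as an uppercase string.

MUPKQUI

  i= 0: H-V = 12 → M
  i= 1: W-C = 20 → U
  i= 2: F-Q = 15 → P
  i= 3: T-J = 10 → K
  i= 4: R-B = 16 → Q
  i= 5: L-R = 20 → U
  i= 6: J-B =  8 → I
  i= 7: E-S = 12 → M
  i= 8: H-N = 20 → U
  i= 9: V-G = 15 → P
  i=10: Y-O = 10 → K
  i=11: J-T = 16 → Q
  i=12: M-S = 20 → U
  i=13: T-L =  8 → I
  i=14: Q-E = 12 → M
  i=15: M-S = 20 → U
  i=16: W-H = 15 → P
  i=17: X-N = 10 → K
  i=18: J-T = 16 → Q
  i=19: F-L = 20 → U
  i=20: M-E =  8 → I
  i=21: P-D = 12 → M
  i=22: A-G = 20 → U
  i=23: U-F = 15 → P
  i=24: T-J = 10 → K
  i=25: W-G = 16 → Q
  i=26: Y-E = 20 → U
  shifts repeat with period 7: MUPKQUI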